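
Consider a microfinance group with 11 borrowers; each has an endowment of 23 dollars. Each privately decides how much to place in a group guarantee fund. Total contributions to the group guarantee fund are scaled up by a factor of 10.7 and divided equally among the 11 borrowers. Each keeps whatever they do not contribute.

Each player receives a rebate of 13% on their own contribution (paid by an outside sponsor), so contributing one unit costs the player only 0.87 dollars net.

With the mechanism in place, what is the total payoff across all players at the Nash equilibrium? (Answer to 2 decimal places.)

Under the mechanism each unit contributed yields (10.7/11) / 0.87 = 1.1181 back to its contributor per unit of net cost, which exceeds 1, making full contribution the dominant choice for everyone.
At the Nash equilibrium everyone contributes 23. Group total payoff = 11 × (23 × 0.13 + 10.7 × 23) = 2739.99.

2739.99 dollars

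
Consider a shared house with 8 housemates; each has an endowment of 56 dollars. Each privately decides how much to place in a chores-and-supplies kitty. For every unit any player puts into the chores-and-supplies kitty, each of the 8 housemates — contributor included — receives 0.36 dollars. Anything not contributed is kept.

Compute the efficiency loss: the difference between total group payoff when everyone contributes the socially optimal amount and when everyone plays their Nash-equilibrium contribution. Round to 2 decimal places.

The private return per contributed unit is 0.36 < 1, so contributing 0 is dominant for every player. At the Nash equilibrium everyone keeps their 56, and the group total is 8 × 56 = 448.
Each contributed unit returns 2.880 to the group as a whole (0.36 to each of 8 players), which exceeds 1, so the social optimum is full contribution: group total = 2.880 × 448 = 1290.24.
Efficiency loss = 1290.24 − 448 = 842.24.

842.24 dollars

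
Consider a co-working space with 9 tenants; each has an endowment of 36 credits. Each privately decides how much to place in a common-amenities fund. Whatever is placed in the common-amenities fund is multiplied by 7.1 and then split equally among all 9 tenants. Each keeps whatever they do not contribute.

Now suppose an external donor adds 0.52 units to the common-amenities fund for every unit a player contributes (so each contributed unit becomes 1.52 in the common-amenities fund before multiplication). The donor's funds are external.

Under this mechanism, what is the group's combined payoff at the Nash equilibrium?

Under the mechanism each unit contributed yields 7.1 × 1.52 / 9 = 1.1991 back to its contributor per unit of net cost, which exceeds 1, making full contribution the dominant choice for everyone.
So the Nash equilibrium is full contribution by all 9; the group earns 7.1 × 1.52 × 324 = 3496.61.

3496.61 credits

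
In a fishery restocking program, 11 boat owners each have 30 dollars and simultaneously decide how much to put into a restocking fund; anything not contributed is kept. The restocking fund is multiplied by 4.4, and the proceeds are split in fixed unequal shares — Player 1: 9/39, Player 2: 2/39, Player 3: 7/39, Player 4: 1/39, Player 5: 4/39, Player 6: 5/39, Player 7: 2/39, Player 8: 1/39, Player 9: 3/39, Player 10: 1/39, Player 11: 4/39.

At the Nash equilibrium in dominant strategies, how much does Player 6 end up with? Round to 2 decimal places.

A player with share s gets back 4.4·s per unit contributed, so full contribution is dominant for anyone with s > 1/4.4 = 0.2273 and zero contribution is dominant for anyone below.
The only share above 0.2273 is Player 1's 9/39, contributing 30; the remaining 10 contribute 0. Total contributed: 30.
Player 6 keeps 30 and receives 4.4 × 30 × 5/39 = 16.92 from the restocking fund, for a payoff of 46.92.

46.92 dollars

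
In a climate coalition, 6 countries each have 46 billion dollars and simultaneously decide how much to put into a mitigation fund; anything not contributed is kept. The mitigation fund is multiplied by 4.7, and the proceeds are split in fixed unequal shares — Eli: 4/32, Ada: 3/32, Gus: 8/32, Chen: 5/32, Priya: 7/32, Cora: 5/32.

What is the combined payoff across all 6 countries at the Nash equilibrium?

For player j, contributing a unit is worthwhile iff 4.7 × (j's share) ≥ 1, i.e. iff j's share is at least 0.2128.
The shares above 0.2128 belong to Gus and Priya, contributing 46 each; the remaining 4 contribute 0. Total contributed: 92.
The mitigation fund pays out 4.7 × 92 = 432.40 in total (split across the unequal shares, but the aggregate is all that matters for the group sum).
The 4 free-riders keep 46 each, adding 184. Group total = 184 + 432.40 = 616.40.

616.40 billion dollars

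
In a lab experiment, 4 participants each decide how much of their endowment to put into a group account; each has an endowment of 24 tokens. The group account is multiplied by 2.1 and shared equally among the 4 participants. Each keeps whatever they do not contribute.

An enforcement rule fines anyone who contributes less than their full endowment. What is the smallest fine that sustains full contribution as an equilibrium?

11.40 tokens

Given the others contribute fully, the best deviation is to contribute 0 (any partial contribution still incurs the fine and gives up units whose private return 0.5250 is below 1).
Deviating from 24 to 0 saves 24 tokens but forfeits the deviator's share of the drop in the group account: 2.1/4 × 24 = 12.60.
So the deviation gain is 24 − 12.60 = 11.40, and the fine must be at least 11.40 tokens to wipe it out.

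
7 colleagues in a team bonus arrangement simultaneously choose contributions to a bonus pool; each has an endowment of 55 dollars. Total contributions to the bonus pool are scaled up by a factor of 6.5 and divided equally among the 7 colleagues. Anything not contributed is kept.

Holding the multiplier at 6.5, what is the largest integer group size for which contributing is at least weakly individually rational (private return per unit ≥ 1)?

Private return per unit is 6.5/(group size), which is ≥ 1 whenever the group size is ≤ 6.5.
The largest such integer is 6.

6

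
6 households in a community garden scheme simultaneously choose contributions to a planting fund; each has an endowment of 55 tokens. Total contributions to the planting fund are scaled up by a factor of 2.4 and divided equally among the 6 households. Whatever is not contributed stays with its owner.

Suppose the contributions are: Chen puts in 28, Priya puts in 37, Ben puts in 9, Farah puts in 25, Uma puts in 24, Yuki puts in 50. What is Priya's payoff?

Total contributed: 28 + 37 + 9 + 25 + 24 + 50 = 173.
Each receives 2.4 × 173 / 6 = 69.20 from the planting fund.
Priya keeps 55 − 37 = 18, so Priya's payoff is 18 + 69.20 = 87.20.

87.20 tokens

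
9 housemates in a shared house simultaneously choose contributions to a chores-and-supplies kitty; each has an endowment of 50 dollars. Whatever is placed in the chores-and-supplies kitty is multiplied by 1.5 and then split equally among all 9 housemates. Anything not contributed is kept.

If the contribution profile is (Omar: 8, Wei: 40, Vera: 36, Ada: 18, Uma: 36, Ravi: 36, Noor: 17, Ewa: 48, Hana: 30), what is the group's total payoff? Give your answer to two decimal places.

584.50 dollars

Total contributed: 8 + 40 + 36 + 18 + 36 + 36 + 17 + 48 + 30 = 269; total kept: 9 × 50 − 269 = 181.
The chores-and-supplies kitty pays out 1.5 × 269 = 403.50 in aggregate.
Group total = 181 + 403.50 = 584.50.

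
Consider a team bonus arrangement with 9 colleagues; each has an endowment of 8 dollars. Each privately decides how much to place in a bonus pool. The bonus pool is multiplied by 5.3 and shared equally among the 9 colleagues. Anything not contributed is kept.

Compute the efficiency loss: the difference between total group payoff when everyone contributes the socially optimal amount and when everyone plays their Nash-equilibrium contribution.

309.60 dollars

Each contributed unit returns 5.3/9 = 0.5889 to its contributor — below 1 — so contributing 0 is dominant for every player. At the Nash equilibrium everyone keeps their 8, and the group total is 9 × 8 = 72.
Each contributed unit returns 5.300 to the group as a whole (0.5889 to each of 9 players), which exceeds 1, so the social optimum is full contribution: group total = 5.300 × 72 = 381.60.
Efficiency loss = 381.60 − 72 = 309.60.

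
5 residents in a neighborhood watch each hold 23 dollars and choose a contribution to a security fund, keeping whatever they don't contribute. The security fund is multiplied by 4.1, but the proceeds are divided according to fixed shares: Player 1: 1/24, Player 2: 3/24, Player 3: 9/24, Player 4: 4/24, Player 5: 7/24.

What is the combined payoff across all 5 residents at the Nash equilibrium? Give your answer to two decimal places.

A player with share s gets back 4.1·s per unit contributed, so full contribution is dominant for anyone with s > 1/4.1 = 0.2439 and zero contribution is dominant for anyone below.
Player 3 and Player 5 are above the threshold, contributing 23 each; the remaining 3 contribute 0. Total contributed: 46.
The security fund pays out 4.1 × 46 = 188.60 in total (split across the unequal shares, but the aggregate is all that matters for the group sum).
The 3 free-riders keep 23 each, adding 69. Group total = 69 + 188.60 = 257.60.

257.60 dollars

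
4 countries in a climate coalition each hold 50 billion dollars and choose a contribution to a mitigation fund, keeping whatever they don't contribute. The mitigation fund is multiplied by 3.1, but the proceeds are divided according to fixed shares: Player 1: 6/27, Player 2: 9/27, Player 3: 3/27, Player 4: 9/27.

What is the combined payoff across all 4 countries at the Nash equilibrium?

410.00 billion dollars

Player j's private return per contributed unit is 3.1 × (j's share). Contributing is weakly dominant for j when that share is at least 1/3.1 = 0.3226, and contributing 0 is dominant otherwise.
Player 2 and Player 4 are above the threshold, contributing 50 each; the remaining 2 contribute 0. Total contributed: 100.
The mitigation fund pays out 3.1 × 100 = 310.00 in total (split across the unequal shares, but the aggregate is all that matters for the group sum).
The 2 free-riders keep 50 each, adding 100. Group total = 100 + 310.00 = 410.00.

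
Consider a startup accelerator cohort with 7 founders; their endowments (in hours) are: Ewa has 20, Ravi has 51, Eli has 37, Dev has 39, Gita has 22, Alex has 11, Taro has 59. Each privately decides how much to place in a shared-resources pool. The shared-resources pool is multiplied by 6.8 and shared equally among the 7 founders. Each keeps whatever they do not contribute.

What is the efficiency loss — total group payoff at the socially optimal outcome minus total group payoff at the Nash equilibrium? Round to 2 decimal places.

The private return per contributed unit is 6.8/7 = 0.9714 < 1 for every player regardless of endowment, so the Nash equilibrium is zero contribution and the group total is Σ E_j = 20 + 51 + 37 + 39 + 22 + 11 + 59 = 239.
Each contributed unit returns 6.800 to the group, so the social optimum is full contribution by everyone: group total = 6.800 × 239 = 1625.20.
Efficiency loss = (6.800 − 1) × 239 = 1386.20.

1386.20 hours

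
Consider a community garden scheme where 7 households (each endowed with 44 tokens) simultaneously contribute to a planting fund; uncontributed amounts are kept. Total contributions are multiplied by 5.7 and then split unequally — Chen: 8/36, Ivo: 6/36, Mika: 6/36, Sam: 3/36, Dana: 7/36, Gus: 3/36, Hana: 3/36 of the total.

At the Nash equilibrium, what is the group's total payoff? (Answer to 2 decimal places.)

721.60 tokens

For player j, contributing a unit is worthwhile iff 5.7 × (j's share) ≥ 1, i.e. iff j's share is at least 0.1754.
Chen and Dana clear that bar, contributing 44 each; the remaining 5 contribute 0. Total contributed: 88.
The planting fund pays out 5.7 × 88 = 501.60 in total (split across the unequal shares, but the aggregate is all that matters for the group sum).
The 5 free-riders keep 44 each, adding 220. Group total = 220 + 501.60 = 721.60.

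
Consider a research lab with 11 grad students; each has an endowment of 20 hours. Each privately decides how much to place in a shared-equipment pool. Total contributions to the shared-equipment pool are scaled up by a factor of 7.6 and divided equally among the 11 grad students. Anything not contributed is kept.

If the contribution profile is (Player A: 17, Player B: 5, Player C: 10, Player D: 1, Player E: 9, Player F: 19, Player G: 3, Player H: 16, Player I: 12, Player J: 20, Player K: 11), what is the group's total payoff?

Total contributed: 17 + 5 + 10 + 1 + 9 + 19 + 3 + 16 + 12 + 20 + 11 = 123; total kept: 11 × 20 − 123 = 97.
The shared-equipment pool pays out 7.6 × 123 = 934.80 in aggregate.
Group total = 97 + 934.80 = 1031.80.

1031.80 hours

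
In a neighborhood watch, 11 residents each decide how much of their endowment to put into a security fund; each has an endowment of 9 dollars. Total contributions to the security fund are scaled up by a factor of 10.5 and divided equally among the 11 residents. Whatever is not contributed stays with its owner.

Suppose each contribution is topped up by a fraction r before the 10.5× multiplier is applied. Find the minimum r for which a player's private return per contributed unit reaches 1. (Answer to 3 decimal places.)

0.048

With matching at rate r, one contributed unit becomes (1 + r) in the security fund and returns 10.5 × (1 + r) / 11 to the contributor.
Setting this equal to 1: 1 + r = 11/10.5 = 1.0476.
So the minimum matching rate is r = 1.0476 − 1 = 0.048.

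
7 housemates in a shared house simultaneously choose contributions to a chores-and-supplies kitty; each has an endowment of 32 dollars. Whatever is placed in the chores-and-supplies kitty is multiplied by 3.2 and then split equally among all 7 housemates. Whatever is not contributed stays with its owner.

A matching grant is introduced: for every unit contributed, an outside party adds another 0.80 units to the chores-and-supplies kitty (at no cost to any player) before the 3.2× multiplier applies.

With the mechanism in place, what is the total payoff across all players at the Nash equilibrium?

224.00 dollars

Even with the mechanism, each unit contributed returns only 3.2 × 1.80 / 7 = 0.8229 per unit of net cost, so contributing nothing is still dominant.
Everyone keeps their endowment and the group total is 7 × 32 = 224.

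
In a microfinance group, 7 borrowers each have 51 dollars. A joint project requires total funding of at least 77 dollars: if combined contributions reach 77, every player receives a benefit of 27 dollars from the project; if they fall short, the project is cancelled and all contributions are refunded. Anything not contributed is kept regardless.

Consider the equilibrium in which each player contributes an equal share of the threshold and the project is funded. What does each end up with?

67 dollars

Equal share of the threshold: 77/7 = 11.
At this profile no one gains by cutting their contribution: any cut drops the total below 77, the project is cancelled, contributions are refunded, and the deviator ends with 51, which is less than 51 − 11 + 27 = 67. Contributing more than 11 just wastes the excess. So contributing exactly 11 is a best response.
Each player's payoff: 51 − 11 + 27 = 67.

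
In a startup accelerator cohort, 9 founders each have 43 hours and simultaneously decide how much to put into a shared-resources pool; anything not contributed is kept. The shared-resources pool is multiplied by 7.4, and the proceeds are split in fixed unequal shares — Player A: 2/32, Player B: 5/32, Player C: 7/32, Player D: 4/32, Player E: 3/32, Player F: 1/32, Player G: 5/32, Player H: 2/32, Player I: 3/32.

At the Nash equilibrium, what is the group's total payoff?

Each unit j contributes comes back to j as 7.4 × (j's share), so j prefers to contribute only if that share exceeds 1/7.4 = 0.1351; otherwise keeping the unit dominates.
The shares above 0.1351 belong to Player B, Player C and Player G, contributing 43 each; the remaining 6 contribute 0. Total contributed: 129.
The shared-resources pool pays out 7.4 × 129 = 954.60 in total (split across the unequal shares, but the aggregate is all that matters for the group sum).
The 6 free-riders keep 43 each, adding 258. Group total = 258 + 954.60 = 1212.60.

1212.60 hours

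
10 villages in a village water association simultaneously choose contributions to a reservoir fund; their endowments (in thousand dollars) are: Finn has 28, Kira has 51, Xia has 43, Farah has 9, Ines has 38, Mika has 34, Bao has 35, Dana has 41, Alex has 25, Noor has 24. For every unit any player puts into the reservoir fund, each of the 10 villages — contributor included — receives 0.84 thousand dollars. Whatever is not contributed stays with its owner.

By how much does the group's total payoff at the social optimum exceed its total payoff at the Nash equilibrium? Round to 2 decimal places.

2427.20 thousand dollars

The private return per contributed unit is 0.84 < 1 for everyone, so the Nash equilibrium is zero contribution and the group total is Σ E_j = 28 + 51 + 43 + 9 + 38 + 34 + 35 + 41 + 25 + 24 = 328.
Each contributed unit returns 8.400 to the group, so the social optimum is full contribution by everyone: group total = 8.400 × 328 = 2755.20.
Efficiency loss = (8.400 − 1) × 328 = 2427.20.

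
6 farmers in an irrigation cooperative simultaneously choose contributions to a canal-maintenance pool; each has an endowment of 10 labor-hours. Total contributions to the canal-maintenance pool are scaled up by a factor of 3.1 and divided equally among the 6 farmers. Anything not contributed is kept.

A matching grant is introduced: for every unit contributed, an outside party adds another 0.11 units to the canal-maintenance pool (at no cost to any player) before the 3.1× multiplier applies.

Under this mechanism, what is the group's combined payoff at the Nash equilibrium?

The effective private return is 3.1 × 1.11 / 6 = 0.5735, which is still under 1, so the mechanism doesn't change anyone's dominant strategy: zero contribution.
Everyone keeps their endowment and the group total is 6 × 10 = 60.

60.00 labor-hours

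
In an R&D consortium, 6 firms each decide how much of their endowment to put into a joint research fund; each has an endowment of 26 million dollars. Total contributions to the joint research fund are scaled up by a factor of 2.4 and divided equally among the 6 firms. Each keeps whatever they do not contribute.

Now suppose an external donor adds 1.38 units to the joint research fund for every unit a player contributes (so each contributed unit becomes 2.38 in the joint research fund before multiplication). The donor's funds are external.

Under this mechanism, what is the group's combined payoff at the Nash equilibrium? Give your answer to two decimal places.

156.00 million dollars

The effective private return is 2.4 × 2.38 / 6 = 0.9520, which is still under 1, so the mechanism doesn't change anyone's dominant strategy: zero contribution.
Everyone keeps their endowment and the group total is 6 × 26 = 156.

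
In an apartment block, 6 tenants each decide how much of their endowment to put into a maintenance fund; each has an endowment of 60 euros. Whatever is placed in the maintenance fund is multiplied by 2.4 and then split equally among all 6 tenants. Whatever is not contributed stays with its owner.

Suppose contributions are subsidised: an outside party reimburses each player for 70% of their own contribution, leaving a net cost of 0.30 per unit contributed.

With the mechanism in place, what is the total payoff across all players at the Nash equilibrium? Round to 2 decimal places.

The effective private return per unit is now (2.4/6) / 0.30 = 1.3333 > 1, so every player's dominant strategy flips to full contribution.
At the Nash equilibrium everyone contributes 60. Group total payoff = 6 × (60 × 0.70 + 2.4 × 60) = 1116.00.

1116.00 euros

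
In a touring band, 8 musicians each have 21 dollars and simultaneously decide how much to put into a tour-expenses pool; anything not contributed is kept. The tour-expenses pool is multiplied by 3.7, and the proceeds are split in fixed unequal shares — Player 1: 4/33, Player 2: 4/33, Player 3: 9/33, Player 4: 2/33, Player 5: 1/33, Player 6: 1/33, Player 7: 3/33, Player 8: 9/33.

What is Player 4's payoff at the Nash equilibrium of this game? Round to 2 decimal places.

A player with share s gets back 3.7·s per unit contributed, so full contribution is dominant for anyone with s > 1/3.7 = 0.2703 and zero contribution is dominant for anyone below.
Player 3 and Player 8 are above the threshold, contributing 21 each; the remaining 6 contribute 0. Total contributed: 42.
Player 4 keeps 21 and receives 3.7 × 42 × 2/33 = 9.42 from the tour-expenses pool, for a payoff of 30.42.

30.42 dollars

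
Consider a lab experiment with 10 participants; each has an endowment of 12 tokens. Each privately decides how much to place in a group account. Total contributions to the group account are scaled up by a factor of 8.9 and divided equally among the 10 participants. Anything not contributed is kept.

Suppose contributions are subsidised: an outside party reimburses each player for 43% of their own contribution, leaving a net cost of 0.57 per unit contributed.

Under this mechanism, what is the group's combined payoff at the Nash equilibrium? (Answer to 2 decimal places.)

1119.60 tokens

The effective private return per unit is now (8.9/10) / 0.57 = 1.5614 > 1, so every player's dominant strategy flips to full contribution.
At the Nash equilibrium everyone contributes 12. Group total payoff = 10 × (12 × 0.43 + 8.9 × 12) = 1119.60.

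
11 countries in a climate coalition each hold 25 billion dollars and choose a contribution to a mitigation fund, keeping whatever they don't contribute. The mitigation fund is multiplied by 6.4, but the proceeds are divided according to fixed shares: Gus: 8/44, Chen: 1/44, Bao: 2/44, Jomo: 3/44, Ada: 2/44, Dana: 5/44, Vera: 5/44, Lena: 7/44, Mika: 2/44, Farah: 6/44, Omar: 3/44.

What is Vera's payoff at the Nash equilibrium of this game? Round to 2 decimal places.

61.36 billion dollars

For player j, contributing a unit is worthwhile iff 6.4 × (j's share) ≥ 1, i.e. iff j's share is at least 0.1563.
Gus and Lena are above the threshold, contributing 25 each; the remaining 9 contribute 0. Total contributed: 50.
Vera keeps 25 and receives 6.4 × 50 × 5/44 = 36.36 from the mitigation fund, for a payoff of 61.36.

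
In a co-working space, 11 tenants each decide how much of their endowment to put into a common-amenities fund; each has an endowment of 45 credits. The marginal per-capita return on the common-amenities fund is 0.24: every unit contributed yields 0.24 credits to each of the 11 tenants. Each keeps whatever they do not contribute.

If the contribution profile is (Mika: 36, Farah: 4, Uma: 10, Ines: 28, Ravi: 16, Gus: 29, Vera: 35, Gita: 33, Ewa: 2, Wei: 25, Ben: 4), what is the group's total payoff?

Total contributed: 36 + 4 + 10 + 28 + 16 + 29 + 35 + 33 + 2 + 25 + 4 = 222; total kept: 11 × 45 − 222 = 273.
The common-amenities fund pays out 0.24 × 11 × 222 = 586.08 in aggregate.
Group total = 273 + 586.08 = 859.08.

859.08 credits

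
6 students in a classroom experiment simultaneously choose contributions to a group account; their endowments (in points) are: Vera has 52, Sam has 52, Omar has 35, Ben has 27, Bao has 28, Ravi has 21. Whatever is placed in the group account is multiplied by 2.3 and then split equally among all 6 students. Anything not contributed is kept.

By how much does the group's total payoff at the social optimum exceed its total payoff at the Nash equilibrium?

The private return per contributed unit is 2.3/6 = 0.3833 < 1 for every player regardless of endowment, so the Nash equilibrium is zero contribution and the group total is Σ E_j = 52 + 52 + 35 + 27 + 28 + 21 = 215.
Each contributed unit returns 2.300 to the group, so the social optimum is full contribution by everyone: group total = 2.300 × 215 = 494.50.
Efficiency loss = (2.300 − 1) × 215 = 279.50.

279.50 points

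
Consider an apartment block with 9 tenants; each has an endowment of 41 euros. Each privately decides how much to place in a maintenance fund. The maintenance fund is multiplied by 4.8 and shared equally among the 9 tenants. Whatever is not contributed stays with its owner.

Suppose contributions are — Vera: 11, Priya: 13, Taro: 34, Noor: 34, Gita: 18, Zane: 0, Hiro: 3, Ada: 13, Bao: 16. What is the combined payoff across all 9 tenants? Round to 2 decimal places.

908.60 euros

Total contributed: 11 + 13 + 34 + 34 + 18 + 0 + 3 + 13 + 16 = 142; total kept: 9 × 41 − 142 = 227.
The maintenance fund pays out 4.8 × 142 = 681.60 in aggregate.
Group total = 227 + 681.60 = 908.60.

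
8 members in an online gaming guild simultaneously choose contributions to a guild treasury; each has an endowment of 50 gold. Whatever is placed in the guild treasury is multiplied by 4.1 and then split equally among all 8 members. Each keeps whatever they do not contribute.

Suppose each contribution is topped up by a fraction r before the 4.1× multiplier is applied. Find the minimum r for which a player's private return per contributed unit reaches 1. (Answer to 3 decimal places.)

0.951

With matching at rate r, one contributed unit becomes (1 + r) in the guild treasury and returns 4.1 × (1 + r) / 8 to the contributor.
Setting this equal to 1: 1 + r = 8/4.1 = 1.9512.
So the minimum matching rate is r = 1.9512 − 1 = 0.951.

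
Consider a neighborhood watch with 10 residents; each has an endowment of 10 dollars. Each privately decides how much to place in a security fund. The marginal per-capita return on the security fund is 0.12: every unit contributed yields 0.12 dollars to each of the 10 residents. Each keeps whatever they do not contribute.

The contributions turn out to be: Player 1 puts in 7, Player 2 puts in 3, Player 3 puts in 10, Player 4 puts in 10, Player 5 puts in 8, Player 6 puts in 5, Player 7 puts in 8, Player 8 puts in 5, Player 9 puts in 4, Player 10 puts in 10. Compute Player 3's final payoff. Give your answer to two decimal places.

8.40 dollars

Total contributed: 7 + 3 + 10 + 10 + 8 + 5 + 8 + 5 + 4 + 10 = 70.
Each receives 0.12 × 70 = 8.40 from the security fund.
Player 3 keeps 10 − 10 = 0, so Player 3's payoff is 0 + 8.40 = 8.40.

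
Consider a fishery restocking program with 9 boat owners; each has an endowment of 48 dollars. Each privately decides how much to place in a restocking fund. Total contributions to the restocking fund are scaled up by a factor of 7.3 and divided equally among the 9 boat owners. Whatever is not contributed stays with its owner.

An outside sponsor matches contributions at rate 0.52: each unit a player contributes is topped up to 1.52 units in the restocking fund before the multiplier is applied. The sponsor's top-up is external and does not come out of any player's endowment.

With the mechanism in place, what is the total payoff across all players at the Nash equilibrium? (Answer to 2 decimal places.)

Under the mechanism each unit contributed yields 7.3 × 1.52 / 9 = 1.2329 back to its contributor per unit of net cost, which exceeds 1, making full contribution the dominant choice for everyone.
So the Nash equilibrium is full contribution by all 9; the group earns 7.3 × 1.52 × 432 = 4793.47.

4793.47 dollars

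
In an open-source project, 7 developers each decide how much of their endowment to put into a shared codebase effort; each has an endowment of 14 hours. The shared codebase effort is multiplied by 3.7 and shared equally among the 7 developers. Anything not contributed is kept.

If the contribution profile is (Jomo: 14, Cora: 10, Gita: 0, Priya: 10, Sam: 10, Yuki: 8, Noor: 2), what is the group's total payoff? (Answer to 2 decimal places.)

Total contributed: 14 + 10 + 0 + 10 + 10 + 8 + 2 = 54; total kept: 7 × 14 − 54 = 44.
The shared codebase effort pays out 3.7 × 54 = 199.80 in aggregate.
Group total = 44 + 199.80 = 243.80.

243.80 hours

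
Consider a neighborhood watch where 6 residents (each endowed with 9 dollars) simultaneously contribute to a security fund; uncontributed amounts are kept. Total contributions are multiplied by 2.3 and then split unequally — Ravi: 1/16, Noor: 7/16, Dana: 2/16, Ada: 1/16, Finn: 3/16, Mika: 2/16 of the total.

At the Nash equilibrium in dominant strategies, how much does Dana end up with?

Player j's private return per contributed unit is 2.3 × (j's share). Contributing is weakly dominant for j when that share is at least 1/2.3 = 0.4348, and contributing 0 is dominant otherwise.
The only share above 0.4348 is Noor's 7/16, contributing 9; the remaining 5 contribute 0. Total contributed: 9.
Dana keeps 9 and receives 2.3 × 9 × 2/16 = 2.59 from the security fund, for a payoff of 11.59.

11.59 dollars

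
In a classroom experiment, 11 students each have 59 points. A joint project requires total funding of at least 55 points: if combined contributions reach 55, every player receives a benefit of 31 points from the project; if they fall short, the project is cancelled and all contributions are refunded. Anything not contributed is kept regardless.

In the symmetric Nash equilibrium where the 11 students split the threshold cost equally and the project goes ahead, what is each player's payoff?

85 points

Equal share of the threshold: 55/11 = 5.
At this profile no one gains by cutting their contribution: any cut drops the total below 55, the project is cancelled, contributions are refunded, and the deviator ends with 59, which is less than 59 − 5 + 31 = 85. Contributing more than 5 just wastes the excess. So contributing exactly 5 is a best response.
Each player's payoff: 59 − 5 + 31 = 85.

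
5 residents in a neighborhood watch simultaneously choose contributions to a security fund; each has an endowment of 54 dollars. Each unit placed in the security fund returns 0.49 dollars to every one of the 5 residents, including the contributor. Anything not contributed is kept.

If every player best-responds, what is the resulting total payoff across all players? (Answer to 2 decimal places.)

The private return per contributed unit is 0.49 < 1, so contributing 0 is dominant for every player. At the Nash equilibrium everyone keeps their 54, and the group total is 5 × 54 = 270.

270.00 dollars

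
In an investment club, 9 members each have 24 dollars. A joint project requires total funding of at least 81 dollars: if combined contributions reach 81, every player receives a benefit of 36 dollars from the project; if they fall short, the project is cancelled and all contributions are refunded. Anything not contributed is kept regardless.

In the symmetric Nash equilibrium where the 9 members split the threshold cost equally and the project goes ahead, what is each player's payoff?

Equal share of the threshold: 81/9 = 9.
At this profile no one gains by cutting their contribution: any cut drops the total below 81, the project is cancelled, contributions are refunded, and the deviator ends with 24, which is less than 24 − 9 + 36 = 51. Contributing more than 9 just wastes the excess. So contributing exactly 9 is a best response.
Each player's payoff: 24 − 9 + 36 = 51.

51 dollars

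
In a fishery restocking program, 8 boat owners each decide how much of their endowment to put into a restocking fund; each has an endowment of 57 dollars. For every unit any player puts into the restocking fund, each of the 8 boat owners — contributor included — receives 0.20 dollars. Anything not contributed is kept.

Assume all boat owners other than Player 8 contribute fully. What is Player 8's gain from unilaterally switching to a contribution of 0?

45.60 dollars

Switching from a contribution of 57 to 0 lets Player 8 keep an extra 57 dollars, but lowers the restocking fund by 57, which costs Player 8 their own share of that drop: 0.20 × 57 = 11.40.
Net gain = 57 − 11.40 = 45.60. The private return per contributed unit (0.20) is below 1, so free-riding is indeed the best response regardless of what the others do.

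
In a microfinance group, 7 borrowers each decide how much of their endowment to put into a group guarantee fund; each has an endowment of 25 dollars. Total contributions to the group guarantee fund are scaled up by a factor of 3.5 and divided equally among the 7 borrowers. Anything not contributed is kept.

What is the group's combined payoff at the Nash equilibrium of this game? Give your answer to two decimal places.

Each contributed unit returns 3.5/7 = 0.5000 to its contributor — below 1 — so contributing 0 is dominant for every player. At the Nash equilibrium everyone keeps their 25, and the group total is 7 × 25 = 175.

175.00 dollars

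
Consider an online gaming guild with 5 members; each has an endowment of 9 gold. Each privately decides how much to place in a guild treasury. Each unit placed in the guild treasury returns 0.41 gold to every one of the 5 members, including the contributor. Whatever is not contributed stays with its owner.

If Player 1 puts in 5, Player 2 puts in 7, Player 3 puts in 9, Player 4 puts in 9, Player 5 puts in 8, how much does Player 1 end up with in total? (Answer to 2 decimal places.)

Total contributed: 5 + 7 + 9 + 9 + 8 = 38.
Each receives 0.41 × 38 = 15.58 from the guild treasury.
Player 1 keeps 9 − 5 = 4, so Player 1's payoff is 4 + 15.58 = 19.58.

19.58 gold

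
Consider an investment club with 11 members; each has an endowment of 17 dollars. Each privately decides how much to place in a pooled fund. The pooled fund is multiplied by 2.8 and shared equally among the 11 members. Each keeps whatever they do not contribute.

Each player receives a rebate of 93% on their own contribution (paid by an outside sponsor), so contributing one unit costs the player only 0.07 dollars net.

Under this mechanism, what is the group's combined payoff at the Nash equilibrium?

With the mechanism, a contributed unit returns (2.8/11) / 0.07 = 3.6364 per unit of net cost to the contributor — now above 1 — so contributing fully is weakly dominant for every player.
At the Nash equilibrium everyone contributes 17. Group total payoff = 11 × (17 × 0.93 + 2.8 × 17) = 697.51.

697.51 dollars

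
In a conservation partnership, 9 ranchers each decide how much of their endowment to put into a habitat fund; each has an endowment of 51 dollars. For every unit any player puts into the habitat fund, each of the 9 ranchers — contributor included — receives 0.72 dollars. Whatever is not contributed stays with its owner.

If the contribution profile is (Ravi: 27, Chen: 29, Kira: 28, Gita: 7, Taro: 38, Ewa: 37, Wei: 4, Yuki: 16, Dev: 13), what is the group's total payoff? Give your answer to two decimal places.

1549.52 dollars

Total contributed: 27 + 29 + 28 + 7 + 38 + 37 + 4 + 16 + 13 = 199; total kept: 9 × 51 − 199 = 260.
The habitat fund pays out 0.72 × 9 × 199 = 1289.52 in aggregate.
Group total = 260 + 1289.52 = 1549.52.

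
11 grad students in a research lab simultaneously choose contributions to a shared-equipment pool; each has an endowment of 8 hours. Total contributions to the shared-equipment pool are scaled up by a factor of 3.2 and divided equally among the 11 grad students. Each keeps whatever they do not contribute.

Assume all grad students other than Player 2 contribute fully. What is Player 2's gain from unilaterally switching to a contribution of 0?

5.67 hours

Switching from a contribution of 8 to 0 lets Player 2 keep an extra 8 hours, but lowers the shared-equipment pool by 8, which costs Player 2 their own share of that drop: 3.2/11 × 8 = 2.33.
Net gain = 8 − 2.33 = 5.67. The private return per contributed unit (0.2909) is below 1, so free-riding is indeed the best response regardless of what the others do.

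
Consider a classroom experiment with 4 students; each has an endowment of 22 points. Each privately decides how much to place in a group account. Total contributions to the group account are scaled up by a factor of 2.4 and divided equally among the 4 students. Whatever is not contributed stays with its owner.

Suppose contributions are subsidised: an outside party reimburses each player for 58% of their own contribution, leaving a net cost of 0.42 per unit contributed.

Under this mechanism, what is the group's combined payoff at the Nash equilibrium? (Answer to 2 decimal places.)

With the mechanism, a contributed unit returns (2.4/4) / 0.42 = 1.4286 per unit of net cost to the contributor — now above 1 — so contributing fully is weakly dominant for every player.
At the Nash equilibrium everyone contributes 22. Group total payoff = 4 × (22 × 0.58 + 2.4 × 22) = 262.24.

262.24 points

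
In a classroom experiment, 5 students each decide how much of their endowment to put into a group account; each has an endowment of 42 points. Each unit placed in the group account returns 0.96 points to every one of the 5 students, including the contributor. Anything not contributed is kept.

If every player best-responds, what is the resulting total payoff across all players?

210.00 points

The private return per contributed unit is 0.96 < 1, so contributing 0 is dominant for every player. At the Nash equilibrium everyone keeps their 42, and the group total is 5 × 42 = 210.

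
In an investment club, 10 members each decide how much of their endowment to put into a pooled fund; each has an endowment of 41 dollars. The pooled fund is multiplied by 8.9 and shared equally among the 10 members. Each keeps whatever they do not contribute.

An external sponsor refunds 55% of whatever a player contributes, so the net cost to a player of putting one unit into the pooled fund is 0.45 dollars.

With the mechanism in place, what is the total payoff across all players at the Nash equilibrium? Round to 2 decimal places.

3874.50 dollars

With the mechanism, a contributed unit returns (8.9/10) / 0.45 = 1.9778 per unit of net cost to the contributor — now above 1 — so contributing fully is weakly dominant for every player.
At the Nash equilibrium everyone contributes 41. Group total payoff = 10 × (41 × 0.55 + 8.9 × 41) = 3874.50.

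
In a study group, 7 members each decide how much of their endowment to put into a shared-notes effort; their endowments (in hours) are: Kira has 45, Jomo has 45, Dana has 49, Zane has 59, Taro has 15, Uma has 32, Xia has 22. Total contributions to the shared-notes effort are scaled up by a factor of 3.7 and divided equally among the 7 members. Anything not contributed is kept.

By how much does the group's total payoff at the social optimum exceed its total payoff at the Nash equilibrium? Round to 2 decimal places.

720.90 hours

The private return per contributed unit is 3.7/7 = 0.5286 < 1 for every player regardless of endowment, so the Nash equilibrium is zero contribution and the group total is Σ E_j = 45 + 45 + 49 + 59 + 15 + 32 + 22 = 267.
Each contributed unit returns 3.700 to the group, so the social optimum is full contribution by everyone: group total = 3.700 × 267 = 987.90.
Efficiency loss = (3.700 − 1) × 267 = 720.90.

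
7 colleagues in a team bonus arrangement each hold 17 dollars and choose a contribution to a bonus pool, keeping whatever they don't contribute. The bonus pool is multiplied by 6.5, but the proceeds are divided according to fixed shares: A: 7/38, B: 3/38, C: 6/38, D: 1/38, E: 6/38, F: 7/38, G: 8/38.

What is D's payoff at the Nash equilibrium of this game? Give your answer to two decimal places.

31.54 dollars

A player with share s gets back 6.5·s per unit contributed, so full contribution is dominant for anyone with s > 1/6.5 = 0.1538 and zero contribution is dominant for anyone below.
A, C, E, F and G are above the threshold, contributing 17 each; the remaining 2 contribute 0. Total contributed: 85.
D keeps 17 and receives 6.5 × 85 × 1/38 = 14.54 from the bonus pool, for a payoff of 31.54.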